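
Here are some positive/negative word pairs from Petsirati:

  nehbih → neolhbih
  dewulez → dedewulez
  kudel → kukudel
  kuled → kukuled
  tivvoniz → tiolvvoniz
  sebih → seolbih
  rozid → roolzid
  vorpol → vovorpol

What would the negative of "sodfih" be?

"sodfih" has last vowel 'i'. The stems whose last vowel is 'i' (rozid → roolzid, sebih → seolbih, nehbih → neolhbih) insert -ol- after the first vowel.
The other pattern: stems whose last vowel is 'e' or 'o' repeat the first consonant+vowel as a prefix.
So sodfih → sooldfih.

sooldfih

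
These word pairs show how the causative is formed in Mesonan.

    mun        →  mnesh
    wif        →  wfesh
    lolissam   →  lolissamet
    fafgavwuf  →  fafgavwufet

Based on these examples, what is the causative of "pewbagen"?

pewbagenet

wif and fafgavwuf both end in -f yet inflect differently (wfesh, fafgavwufet), so the final letter is not what conditions the rule; the number of vowels is.
"pewbagen" has 3 vowels. The stems with 3 vowels (lolissam → lolissamet, fafgavwuf → fafgavwufet) add -et.
The other pattern: stems with 1 vowel delete the last vowel and add -esh.
So pewbagen → pewbagenet.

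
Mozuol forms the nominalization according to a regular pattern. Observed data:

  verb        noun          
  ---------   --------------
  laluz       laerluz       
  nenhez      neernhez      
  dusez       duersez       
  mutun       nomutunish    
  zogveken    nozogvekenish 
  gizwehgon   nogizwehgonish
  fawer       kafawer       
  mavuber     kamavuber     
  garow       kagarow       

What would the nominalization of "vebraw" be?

laluz and mutun both have last vowel 'u' yet inflect differently (laerluz, nomutunish), so the last vowel is not what conditions the rule; the final letter is.
"vebraw" ends in -w. The one such stem in the data (garow → kagarow) adds the prefix ka-, so the same rule applies.
The other patterns: stems ending in -z insert -er- after the first vowel; stems ending in -n add no- … -ish around the stem.
So vebraw → kavebraw.

kavebraw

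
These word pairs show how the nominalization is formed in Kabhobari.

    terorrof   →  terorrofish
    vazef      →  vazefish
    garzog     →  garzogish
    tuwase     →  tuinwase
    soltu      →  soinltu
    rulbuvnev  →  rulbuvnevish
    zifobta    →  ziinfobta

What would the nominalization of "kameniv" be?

kamenivish

rulbuvnev and tuwase both have last vowel 'e' yet inflect differently (rulbuvnevish, tuinwase), so the last vowel is not what conditions the rule; whether the stem ends in a vowel or a consonant is.
"kameniv" ends in a consonant. The stems ending in a consonant (rulbuvnev → rulbuvnevish, garzog → garzogish, terorrof → terorrofish) add -ish.
The other pattern: stems ending in a vowel insert -in- after the first vowel.
So kameniv → kamenivish.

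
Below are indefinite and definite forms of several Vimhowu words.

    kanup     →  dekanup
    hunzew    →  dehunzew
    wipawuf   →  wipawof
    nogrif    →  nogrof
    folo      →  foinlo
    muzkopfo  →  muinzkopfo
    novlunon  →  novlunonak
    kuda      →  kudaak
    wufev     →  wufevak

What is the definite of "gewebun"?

kanup and wipawuf both have last vowel 'u' yet inflect differently (dekanup, wipawof), so the last vowel is not what conditions the rule; the final letter is.
"gewebun" ends in -n. The one such stem in the data (novlunon → novlunonak) adds -ak, so the same rule applies.
The other patterns: stems ending in -p or -w add the prefix de-; stems ending in -f change the last vowel to 'o'; stems ending in -o insert -in- after the first vowel.
So gewebun → gewebunak.

gewebunak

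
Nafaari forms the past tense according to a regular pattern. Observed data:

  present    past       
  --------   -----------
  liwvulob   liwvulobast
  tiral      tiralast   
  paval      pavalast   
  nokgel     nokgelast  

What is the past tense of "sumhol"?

sumholast

Every pair shown (liwvulob → liwvulobast, tiral → tiralast, paval → pavalast, …) follows the same rule: add -ast.
So sumhol → sumholast.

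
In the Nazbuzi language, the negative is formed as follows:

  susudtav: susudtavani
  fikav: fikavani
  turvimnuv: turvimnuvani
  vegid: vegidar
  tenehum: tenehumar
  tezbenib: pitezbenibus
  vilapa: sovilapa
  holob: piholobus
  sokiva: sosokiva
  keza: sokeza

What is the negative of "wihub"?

piwihubus

keza and fikav both have last vowel 'a' yet inflect differently (sokeza, fikavani), so the last vowel is not what conditions the rule; the final letter is.
"wihub" ends in -b. The stems ending in -b (holob → piholobus, tezbenib → pitezbenibus) add pi- … -us around the stem.
The other patterns: stems ending in -a add the prefix so-; stems ending in -v add -ani; stems ending in -d or -m add -ar.
So wihub → piwihubus.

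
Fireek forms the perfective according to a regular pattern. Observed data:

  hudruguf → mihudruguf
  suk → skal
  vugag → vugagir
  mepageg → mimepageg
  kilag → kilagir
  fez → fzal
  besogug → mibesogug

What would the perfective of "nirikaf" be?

minirikaf

vugag and mepageg both end in -g yet inflect differently (vugagir, mimepageg), so the final letter is not what conditions the rule; the number of vowels is.
"nirikaf" has 3 vowels. The stems with 3 vowels (mepageg → mimepageg, hudruguf → mihudruguf, besogug → mibesogug) add the prefix mi-.
So nirikaf → minirikaf.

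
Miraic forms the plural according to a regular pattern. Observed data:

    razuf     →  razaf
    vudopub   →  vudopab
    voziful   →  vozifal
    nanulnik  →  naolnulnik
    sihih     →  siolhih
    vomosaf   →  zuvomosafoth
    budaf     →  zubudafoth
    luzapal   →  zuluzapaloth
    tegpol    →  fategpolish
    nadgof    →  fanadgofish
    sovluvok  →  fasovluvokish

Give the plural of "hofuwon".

fahofuwonish

razuf and vomosaf both end in -f yet inflect differently (razaf, zuvomosafoth), so the final letter is not what conditions the rule; the last vowel is.
"hofuwon" has last vowel 'o'. The stems whose last vowel is 'o' (tegpol → fategpolish, nadgof → fanadgofish, sovluvok → fasovluvokish) add fa- … -ish around the stem.
So hofuwon → fahofuwonish.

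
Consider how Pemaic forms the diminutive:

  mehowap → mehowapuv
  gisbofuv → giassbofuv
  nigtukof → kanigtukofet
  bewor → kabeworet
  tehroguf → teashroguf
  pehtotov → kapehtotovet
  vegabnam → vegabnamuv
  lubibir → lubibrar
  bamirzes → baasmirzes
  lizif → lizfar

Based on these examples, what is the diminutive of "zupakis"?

"zupakis" has last vowel 'i'. The stems whose last vowel is 'i' (lizif → lizfar, lubibir → lubibrar) delete the last vowel and add -ar.
The other patterns: stems whose last vowel is 'o' add ka- … -et around the stem; stems whose last vowel is 'e' or 'u' insert -as- after the first vowel; stems whose last vowel is 'a' add -uv.
So zupakis → zupaksar.

zupaksar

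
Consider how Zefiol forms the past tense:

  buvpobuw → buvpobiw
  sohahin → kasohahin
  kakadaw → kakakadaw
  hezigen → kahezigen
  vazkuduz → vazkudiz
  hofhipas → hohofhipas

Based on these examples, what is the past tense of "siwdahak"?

"siwdahak" has last vowel 'a'. The stems whose last vowel is 'a' (hofhipas → hohofhipas, kakadaw → kakakadaw) repeat the first consonant+vowel as a prefix.
The other patterns: stems whose last vowel is 'e' or 'i' add the prefix ka-; stems whose last vowel is 'u' change the last vowel to 'i'.
So siwdahak → sisiwdahak.

sisiwdahak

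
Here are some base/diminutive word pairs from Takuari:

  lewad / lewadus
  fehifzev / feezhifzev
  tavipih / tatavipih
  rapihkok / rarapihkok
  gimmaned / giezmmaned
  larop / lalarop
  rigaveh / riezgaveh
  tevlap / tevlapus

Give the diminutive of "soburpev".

soezburpev

lewad and gimmaned both end in -d yet inflect differently (lewadus, giezmmaned), so the final letter is not what conditions the rule; the last vowel is.
"soburpev" has last vowel 'e'. The stems whose last vowel is 'e' (fehifzev → feezhifzev, gimmaned → giezmmaned, rigaveh → riezgaveh) insert -ez- after the first vowel.
So soburpev → soezburpev.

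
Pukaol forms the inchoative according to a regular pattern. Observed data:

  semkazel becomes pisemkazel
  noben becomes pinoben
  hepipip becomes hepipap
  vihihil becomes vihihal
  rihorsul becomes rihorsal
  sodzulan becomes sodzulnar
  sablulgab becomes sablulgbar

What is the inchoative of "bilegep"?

semkazel and vihihil both end in -l yet inflect differently (pisemkazel, vihihal), so the final letter is not what conditions the rule; the last vowel is.
"bilegep" has last vowel 'e'. The stems whose last vowel is 'e' (semkazel → pisemkazel, noben → pinoben) add the prefix pi-.
So bilegep → pibilegep.

pibilegep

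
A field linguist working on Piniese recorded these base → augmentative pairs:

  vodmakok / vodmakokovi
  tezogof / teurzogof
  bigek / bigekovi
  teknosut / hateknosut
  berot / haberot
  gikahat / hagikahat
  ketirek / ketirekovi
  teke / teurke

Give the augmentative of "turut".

vodmakok and berot both have last vowel 'o' yet inflect differently (vodmakokovi, haberot), so the last vowel is not what conditions the rule; the final letter is.
"turut" ends in -t. The stems ending in -t (teknosut → hateknosut, gikahat → hagikahat, berot → haberot) add the prefix ha-.
So turut → haturut.

haturut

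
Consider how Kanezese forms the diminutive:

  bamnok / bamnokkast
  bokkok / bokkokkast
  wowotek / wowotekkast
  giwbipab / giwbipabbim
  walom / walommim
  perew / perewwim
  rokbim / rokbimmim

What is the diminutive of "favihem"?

bamnok and walom both have last vowel 'o' yet inflect differently (bamnokkast, walommim), so the last vowel is not what conditions the rule; the final letter is.
"favihem" ends in -m. The stems ending in -m (walom → walommim, rokbim → rokbimmim) double the final consonant and add -im.
The other pattern: stems ending in -k double the final consonant and add -ast.
So favihem → favihemmim.

favihemmim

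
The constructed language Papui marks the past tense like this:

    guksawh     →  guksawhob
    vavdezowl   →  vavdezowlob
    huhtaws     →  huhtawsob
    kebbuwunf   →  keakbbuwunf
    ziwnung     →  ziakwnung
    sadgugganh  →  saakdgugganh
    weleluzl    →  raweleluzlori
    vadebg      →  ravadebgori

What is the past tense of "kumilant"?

guksawh and sadgugganh both end in -h yet inflect differently (guksawhob, saakdgugganh), so the final letter is not what conditions the rule; the second-to-last letter is.
"kumilant" has second-to-last letter 'n'. The stems whose second-to-last letter is 'n' (kebbuwunf → keakbbuwunf, ziwnung → ziakwnung, sadgugganh → saakdgugganh) insert -ak- after the first vowel.
So kumilant → kuakmilant.

kuakmilant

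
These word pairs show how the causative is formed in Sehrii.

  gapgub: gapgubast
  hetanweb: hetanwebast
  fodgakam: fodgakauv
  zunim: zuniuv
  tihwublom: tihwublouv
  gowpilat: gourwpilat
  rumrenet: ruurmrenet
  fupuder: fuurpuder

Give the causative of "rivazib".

rivazibast

fodgakam and gowpilat both have last vowel 'a' yet inflect differently (fodgakauv, gourwpilat), so the last vowel is not what conditions the rule; the final letter is.
"rivazib" ends in -b. The stems ending in -b (gapgub → gapgubast, hetanweb → hetanwebast) add -ast.
So rivazib → rivazibast.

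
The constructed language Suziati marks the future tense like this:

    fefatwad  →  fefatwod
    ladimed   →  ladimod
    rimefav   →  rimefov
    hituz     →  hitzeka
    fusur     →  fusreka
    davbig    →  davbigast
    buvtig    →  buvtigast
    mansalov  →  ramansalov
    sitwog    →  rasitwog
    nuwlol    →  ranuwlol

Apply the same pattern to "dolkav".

rimefav and mansalov both end in -v yet inflect differently (rimefov, ramansalov), so the final letter is not what conditions the rule; the last vowel is.
"dolkav" has last vowel 'a'. The stems whose last vowel is 'a' (fefatwad → fefatwod, rimefav → rimefov) change the last vowel to 'o'.
So dolkav → dolkov.

dolkov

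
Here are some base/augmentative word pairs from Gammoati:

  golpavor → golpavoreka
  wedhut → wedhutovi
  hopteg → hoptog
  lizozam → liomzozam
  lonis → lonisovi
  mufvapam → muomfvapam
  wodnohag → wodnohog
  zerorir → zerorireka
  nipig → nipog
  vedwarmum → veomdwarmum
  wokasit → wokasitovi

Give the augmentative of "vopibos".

vopibosovi

nipig and zerorir both have last vowel 'i' yet inflect differently (nipog, zerorireka), so the last vowel is not what conditions the rule; the final letter is.
"vopibos" ends in -s. The one such stem in the data (lonis → lonisovi) adds -ovi, so the same rule applies.
So vopibos → vopibosovi.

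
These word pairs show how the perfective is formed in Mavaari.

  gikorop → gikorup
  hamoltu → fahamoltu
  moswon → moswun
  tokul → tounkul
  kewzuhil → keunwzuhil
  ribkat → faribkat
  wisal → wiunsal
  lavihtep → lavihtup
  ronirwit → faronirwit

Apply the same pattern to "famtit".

ronirwit and kewzuhil both have last vowel 'i' yet inflect differently (faronirwit, keunwzuhil), so the last vowel is not what conditions the rule; the final letter is.
"famtit" ends in -t. The stems ending in -t (ronirwit → faronirwit, ribkat → faribkat) add the prefix fa-.
The other patterns: stems ending in -l insert -un- after the first vowel; stems ending in -n or -p change the last vowel to 'u'.
So famtit → fafamtit.

fafamtit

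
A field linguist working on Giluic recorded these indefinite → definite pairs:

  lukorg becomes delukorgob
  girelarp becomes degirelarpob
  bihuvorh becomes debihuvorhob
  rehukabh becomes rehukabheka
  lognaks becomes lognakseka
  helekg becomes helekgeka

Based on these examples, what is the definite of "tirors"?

detirorsob

bihuvorh and rehukabh both end in -h yet inflect differently (debihuvorhob, rehukabheka), so the final letter is not what conditions the rule; the second-to-last letter is.
"tirors" has second-to-last letter 'r'. The stems whose second-to-last letter is 'r' (lukorg → delukorgob, girelarp → degirelarpob, bihuvorh → debihuvorhob) add de- … -ob around the stem.
So tirors → detirorsob.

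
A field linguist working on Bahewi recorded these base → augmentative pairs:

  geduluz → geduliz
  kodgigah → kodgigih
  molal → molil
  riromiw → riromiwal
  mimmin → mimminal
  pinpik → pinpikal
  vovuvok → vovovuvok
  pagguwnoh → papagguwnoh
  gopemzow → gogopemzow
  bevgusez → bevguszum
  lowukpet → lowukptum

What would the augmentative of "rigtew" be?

rigtwum

pinpik and vovuvok both end in -k yet inflect differently (pinpikal, vovovuvok), so the final letter is not what conditions the rule; the last vowel is.
"rigtew" has last vowel 'e'. The stems whose last vowel is 'e' (bevgusez → bevguszum, lowukpet → lowukptum) delete the last vowel and add -um.
The other patterns: stems whose last vowel is 'a' or 'u' change the last vowel to 'i'; stems whose last vowel is 'i' add -al; stems whose last vowel is 'o' repeat the first consonant+vowel as a prefix.
So rigtew → rigtwum.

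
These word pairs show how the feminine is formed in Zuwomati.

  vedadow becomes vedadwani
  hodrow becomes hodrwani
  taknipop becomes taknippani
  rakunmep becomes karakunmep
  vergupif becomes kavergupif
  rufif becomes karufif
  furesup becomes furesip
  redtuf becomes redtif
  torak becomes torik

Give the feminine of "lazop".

"lazop" has last vowel 'o'. The stems whose last vowel is 'o' (vedadow → vedadwani, hodrow → hodrwani, taknipop → taknippani) delete the last vowel and add -ani.
So lazop → lazpani.

lazpani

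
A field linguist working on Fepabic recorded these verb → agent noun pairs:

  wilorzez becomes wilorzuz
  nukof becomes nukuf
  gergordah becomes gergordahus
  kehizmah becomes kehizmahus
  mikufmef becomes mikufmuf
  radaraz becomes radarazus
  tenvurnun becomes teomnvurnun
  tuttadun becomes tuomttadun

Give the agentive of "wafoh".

wafuh

"wafoh" has last vowel 'o'. The one such stem in the data (nukof → nukuf) changes the last vowel to 'u' (as do wilorzez, mikufmef), so the same rule applies.
So wafoh → wafuh.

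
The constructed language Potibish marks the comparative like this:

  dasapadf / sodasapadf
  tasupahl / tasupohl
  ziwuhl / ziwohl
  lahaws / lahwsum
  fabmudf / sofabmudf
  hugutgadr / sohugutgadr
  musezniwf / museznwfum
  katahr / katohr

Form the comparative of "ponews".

musezniwf and fabmudf both end in -f yet inflect differently (museznwfum, sofabmudf), so the final letter is not what conditions the rule; the second-to-last letter is.
"ponews" has second-to-last letter 'w'. The stems whose second-to-last letter is 'w' (musezniwf → museznwfum, lahaws → lahwsum) delete the last vowel and add -um.
So ponews → ponwsum.

ponwsum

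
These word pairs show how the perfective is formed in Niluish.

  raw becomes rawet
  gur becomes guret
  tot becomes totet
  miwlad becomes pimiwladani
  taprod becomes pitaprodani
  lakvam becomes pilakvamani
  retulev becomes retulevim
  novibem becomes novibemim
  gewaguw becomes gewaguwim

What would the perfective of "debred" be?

lakvam and novibem both end in -m yet inflect differently (pilakvamani, novibemim), so the final letter is not what conditions the rule; the number of vowels is.
"debred" has 2 vowels. The stems with 2 vowels (miwlad → pimiwladani, taprod → pitaprodani, lakvam → pilakvamani) add pi- … -ani around the stem.
The other patterns: stems with 1 vowel add -et; stems with 3 vowels add -im.
So debred → pidebredani.

pidebredani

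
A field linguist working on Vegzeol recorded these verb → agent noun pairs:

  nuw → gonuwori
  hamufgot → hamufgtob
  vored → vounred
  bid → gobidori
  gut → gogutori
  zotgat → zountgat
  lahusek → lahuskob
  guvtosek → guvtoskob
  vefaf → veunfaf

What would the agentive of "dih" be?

bid and vored both end in -d yet inflect differently (gobidori, vounred), so the final letter is not what conditions the rule; the number of vowels is.
"dih" has 1 vowel. The stems with 1 vowel (gut → gogutori, nuw → gonuwori, bid → gobidori) add go- … -ori around the stem.
The other patterns: stems with 2 vowels insert -un- after the first vowel; stems with 3 vowels delete the last vowel and add -ob.
So dih → godihori.

godihori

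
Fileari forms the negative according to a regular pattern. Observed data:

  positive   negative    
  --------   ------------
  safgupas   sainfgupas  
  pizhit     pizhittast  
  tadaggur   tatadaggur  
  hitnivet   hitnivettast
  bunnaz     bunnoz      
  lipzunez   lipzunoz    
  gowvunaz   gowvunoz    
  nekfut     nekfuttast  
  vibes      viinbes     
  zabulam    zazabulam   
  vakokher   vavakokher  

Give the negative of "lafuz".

lafoz

"lafuz" ends in -z. The stems ending in -z (gowvunaz → gowvunoz, lipzunez → lipzunoz, bunnaz → bunnoz) change the last vowel to 'o'.
The other patterns: stems ending in -m or -r repeat the first consonant+vowel as a prefix; stems ending in -t double the final consonant and add -ast; stems ending in -s insert -in- after the first vowel.
So lafuz → lafoz.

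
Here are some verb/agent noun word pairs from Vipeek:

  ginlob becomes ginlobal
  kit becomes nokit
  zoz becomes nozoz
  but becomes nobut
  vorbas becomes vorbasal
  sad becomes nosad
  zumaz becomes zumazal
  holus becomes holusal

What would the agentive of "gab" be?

nogab

zoz and zumaz both end in -z yet inflect differently (nozoz, zumazal), so the final letter is not what conditions the rule; the number of vowels is.
"gab" has 1 vowel. The stems with 1 vowel (zoz → nozoz, sad → nosad, but → nobut) add the prefix no-.
The other pattern: stems with 2 vowels add -al.
So gab → nogab.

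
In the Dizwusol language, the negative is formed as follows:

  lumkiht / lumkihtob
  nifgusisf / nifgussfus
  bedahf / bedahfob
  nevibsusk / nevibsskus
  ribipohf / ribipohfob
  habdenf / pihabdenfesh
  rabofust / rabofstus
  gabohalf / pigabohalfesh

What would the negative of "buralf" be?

piburalfesh

bedahf and nifgusisf both end in -f yet inflect differently (bedahfob, nifgussfus), so the final letter is not what conditions the rule; the second-to-last letter is.
"buralf" has second-to-last letter 'l'. The one such stem in the data (gabohalf → pigabohalfesh) adds pi- … -esh around the stem, so the same rule applies.
So buralf → piburalfesh.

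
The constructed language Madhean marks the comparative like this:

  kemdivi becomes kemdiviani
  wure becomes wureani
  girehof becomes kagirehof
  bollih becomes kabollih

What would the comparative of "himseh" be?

bollih and kemdivi both have last vowel 'i' yet inflect differently (kabollih, kemdiviani), so the last vowel is not what conditions the rule; whether the stem ends in a vowel or a consonant is.
"himseh" ends in a consonant. The stems ending in a consonant (girehof → kagirehof, bollih → kabollih) add the prefix ka-.
So himseh → kahimseh.

kahimseh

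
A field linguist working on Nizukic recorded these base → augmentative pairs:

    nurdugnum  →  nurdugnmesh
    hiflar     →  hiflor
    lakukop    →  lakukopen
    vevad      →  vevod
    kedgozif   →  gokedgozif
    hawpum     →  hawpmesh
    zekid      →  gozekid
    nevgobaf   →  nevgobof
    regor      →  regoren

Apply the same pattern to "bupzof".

regor and hiflar both end in -r yet inflect differently (regoren, hiflor), so the final letter is not what conditions the rule; the last vowel is.
"bupzof" has last vowel 'o'. The stems whose last vowel is 'o' (lakukop → lakukopen, regor → regoren) add -en.
So bupzof → bupzofen.

bupzofen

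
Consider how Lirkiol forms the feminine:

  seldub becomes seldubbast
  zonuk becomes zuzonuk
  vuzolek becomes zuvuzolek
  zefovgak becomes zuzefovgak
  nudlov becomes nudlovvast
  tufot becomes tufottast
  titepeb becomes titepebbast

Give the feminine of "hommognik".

zonuk and seldub both have last vowel 'u' yet inflect differently (zuzonuk, seldubbast), so the last vowel is not what conditions the rule; the final letter is.
"hommognik" ends in -k. The stems ending in -k (zefovgak → zuzefovgak, zonuk → zuzonuk, vuzolek → zuvuzolek) add the prefix zu-.
The other pattern: stems ending in -b, -t or -v double the final consonant and add -ast.
So hommognik → zuhommognik.

zuhommognik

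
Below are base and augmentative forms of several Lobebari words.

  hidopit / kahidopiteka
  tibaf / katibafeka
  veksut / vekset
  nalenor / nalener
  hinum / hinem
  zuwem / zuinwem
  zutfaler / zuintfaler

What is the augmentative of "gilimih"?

kagilimiheka

hidopit and veksut both end in -t yet inflect differently (kahidopiteka, vekset), so the final letter is not what conditions the rule; the last vowel is.
"gilimih" has last vowel 'i'. The one such stem in the data (hidopit → kahidopiteka) adds ka- … -eka around the stem, so the same rule applies.
So gilimih → kagilimiheka.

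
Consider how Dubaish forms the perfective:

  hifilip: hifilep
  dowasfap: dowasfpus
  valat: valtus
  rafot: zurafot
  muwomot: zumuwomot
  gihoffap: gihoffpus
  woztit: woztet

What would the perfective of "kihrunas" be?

kihrunsus

hifilip and gihoffap both end in -p yet inflect differently (hifilep, gihoffpus), so the final letter is not what conditions the rule; the last vowel is.
"kihrunas" has last vowel 'a'. The stems whose last vowel is 'a' (gihoffap → gihoffpus, valat → valtus, dowasfap → dowasfpus) delete the last vowel and add -us.
The other patterns: stems whose last vowel is 'i' change the last vowel to 'e'; stems whose last vowel is 'o' add the prefix zu-.
So kihrunas → kihrunsus.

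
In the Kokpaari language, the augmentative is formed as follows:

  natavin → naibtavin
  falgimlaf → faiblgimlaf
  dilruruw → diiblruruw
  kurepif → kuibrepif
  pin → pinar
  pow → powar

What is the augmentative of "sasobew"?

saibsobew

natavin and pin both end in -n yet inflect differently (naibtavin, pinar), so the final letter is not what conditions the rule; the number of vowels is.
"sasobew" has 3 vowels. The stems with 3 vowels (natavin → naibtavin, falgimlaf → faiblgimlaf, dilruruw → diiblruruw) insert -ib- after the first vowel.
The other pattern: stems with 1 vowel add -ar.
So sasobew → saibsobew.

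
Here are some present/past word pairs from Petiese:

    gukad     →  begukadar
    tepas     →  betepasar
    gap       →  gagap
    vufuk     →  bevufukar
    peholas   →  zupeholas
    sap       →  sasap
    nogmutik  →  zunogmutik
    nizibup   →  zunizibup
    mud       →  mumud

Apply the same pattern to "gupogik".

zugupogik

mud and gukad both end in -d yet inflect differently (mumud, begukadar), so the final letter is not what conditions the rule; the number of vowels is.
"gupogik" has 3 vowels. The stems with 3 vowels (nogmutik → zunogmutik, peholas → zupeholas, nizibup → zunizibup) add the prefix zu-.
The other patterns: stems with 1 vowel repeat the first consonant+vowel as a prefix; stems with 2 vowels add be- … -ar around the stem.
So gupogik → zugupogik.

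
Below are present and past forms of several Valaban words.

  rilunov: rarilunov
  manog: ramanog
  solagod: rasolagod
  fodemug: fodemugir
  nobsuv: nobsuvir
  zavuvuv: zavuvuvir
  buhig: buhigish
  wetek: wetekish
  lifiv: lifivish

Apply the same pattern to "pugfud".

pugfudir

manog and fodemug both end in -g yet inflect differently (ramanog, fodemugir), so the final letter is not what conditions the rule; the last vowel is.
"pugfud" has last vowel 'u'. The stems whose last vowel is 'u' (fodemug → fodemugir, nobsuv → nobsuvir, zavuvuv → zavuvuvir) add -ir.
The other patterns: stems whose last vowel is 'o' add the prefix ra-; stems whose last vowel is 'e' or 'i' add -ish.
So pugfud → pugfudir.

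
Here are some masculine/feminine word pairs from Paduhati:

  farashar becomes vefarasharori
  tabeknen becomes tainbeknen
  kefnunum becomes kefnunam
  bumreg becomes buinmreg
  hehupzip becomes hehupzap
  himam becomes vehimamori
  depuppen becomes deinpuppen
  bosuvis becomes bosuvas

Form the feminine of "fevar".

vefevarori

"fevar" has last vowel 'a'. The stems whose last vowel is 'a' (farashar → vefarasharori, himam → vehimamori) add ve- … -ori around the stem.
So fevar → vefevarori.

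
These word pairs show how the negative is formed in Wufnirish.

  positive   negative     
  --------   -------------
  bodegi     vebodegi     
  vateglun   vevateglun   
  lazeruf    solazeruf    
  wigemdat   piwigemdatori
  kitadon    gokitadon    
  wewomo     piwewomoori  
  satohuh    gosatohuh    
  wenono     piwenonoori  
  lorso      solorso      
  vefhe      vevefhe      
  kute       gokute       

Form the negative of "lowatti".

solowatti

lorso and wenono both end in -o yet inflect differently (solorso, piwenonoori), so the final letter is not what conditions the rule; the first letter is.
"lowatti" begins with l-. The stems beginning with l- (lazeruf → solazeruf, lorso → solorso) add the prefix so-.
The other patterns: stems beginning with b- or v- add the prefix ve-; stems beginning with w- add pi- … -ori around the stem; stems beginning with k- or s- add the prefix go-.
So lowatti → solowatti.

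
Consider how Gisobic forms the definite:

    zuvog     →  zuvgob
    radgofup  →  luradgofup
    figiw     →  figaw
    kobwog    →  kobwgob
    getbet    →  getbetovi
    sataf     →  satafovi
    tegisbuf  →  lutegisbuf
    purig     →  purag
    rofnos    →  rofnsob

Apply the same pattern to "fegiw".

fegaw

"fegiw" has last vowel 'i'. The stems whose last vowel is 'i' (purig → purag, figiw → figaw) change the last vowel to 'a'.
The other patterns: stems whose last vowel is 'u' add the prefix lu-; stems whose last vowel is 'a' or 'e' add -ovi; stems whose last vowel is 'o' delete the last vowel and add -ob.
So fegiw → fegaw.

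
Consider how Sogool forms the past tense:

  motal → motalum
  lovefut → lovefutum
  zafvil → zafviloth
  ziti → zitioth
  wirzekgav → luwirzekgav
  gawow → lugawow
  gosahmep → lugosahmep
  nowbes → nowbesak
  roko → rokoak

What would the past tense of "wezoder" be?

motal and zafvil both end in -l yet inflect differently (motalum, zafviloth), so the final letter is not what conditions the rule; the first letter is.
"wezoder" begins with w-. The one such stem in the data (wirzekgav → luwirzekgav) adds the prefix lu-, so the same rule applies.
The other patterns: stems beginning with l- or m- add -um; stems beginning with z- add -oth; stems beginning with n- or r- add -ak.
So wezoder → luwezoder.

luwezoder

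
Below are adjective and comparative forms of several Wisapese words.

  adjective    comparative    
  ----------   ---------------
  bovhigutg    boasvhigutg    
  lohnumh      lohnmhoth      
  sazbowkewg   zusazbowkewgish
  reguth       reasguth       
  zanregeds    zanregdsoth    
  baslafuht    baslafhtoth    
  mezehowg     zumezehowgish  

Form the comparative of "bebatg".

bovhigutg and sazbowkewg both end in -g yet inflect differently (boasvhigutg, zusazbowkewgish), so the final letter is not what conditions the rule; the second-to-last letter is.
"bebatg" has second-to-last letter 't'. The stems whose second-to-last letter is 't' (bovhigutg → boasvhigutg, reguth → reasguth) insert -as- after the first vowel.
So bebatg → beasbatg.

beasbatg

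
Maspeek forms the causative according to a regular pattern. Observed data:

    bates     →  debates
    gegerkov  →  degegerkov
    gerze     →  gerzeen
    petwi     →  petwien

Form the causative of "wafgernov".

bates and gerze both have last vowel 'e' yet inflect differently (debates, gerzeen), so the last vowel is not what conditions the rule; whether the stem ends in a vowel or a consonant is.
"wafgernov" ends in a consonant. The stems ending in a consonant (gegerkov → degegerkov, bates → debates) add the prefix de-.
So wafgernov → dewafgernov.

dewafgernov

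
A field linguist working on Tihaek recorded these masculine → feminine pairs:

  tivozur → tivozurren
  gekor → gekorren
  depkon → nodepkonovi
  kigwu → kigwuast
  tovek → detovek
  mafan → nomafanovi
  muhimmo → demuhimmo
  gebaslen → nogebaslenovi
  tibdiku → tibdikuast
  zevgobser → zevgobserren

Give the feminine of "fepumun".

nofepumunovi

"fepumun" ends in -n. The stems ending in -n (depkon → nodepkonovi, gebaslen → nogebaslenovi, mafan → nomafanovi) add no- … -ovi around the stem.
So fepumun → nofepumunovi.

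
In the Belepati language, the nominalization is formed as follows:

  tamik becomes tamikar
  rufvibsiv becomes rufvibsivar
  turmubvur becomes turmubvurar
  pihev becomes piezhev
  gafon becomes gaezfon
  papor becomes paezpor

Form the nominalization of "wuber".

"wuber" has last vowel 'e'. The one such stem in the data (pihev → piezhev) inserts -ez- after the first vowel (as do gafon, papor), so the same rule applies.
So wuber → wuezber.

wuezber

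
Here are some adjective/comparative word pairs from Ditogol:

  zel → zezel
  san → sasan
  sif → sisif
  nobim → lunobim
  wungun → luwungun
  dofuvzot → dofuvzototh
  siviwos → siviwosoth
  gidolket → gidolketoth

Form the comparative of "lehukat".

san and wungun both end in -n yet inflect differently (sasan, luwungun), so the final letter is not what conditions the rule; the number of vowels is.
"lehukat" has 3 vowels. The stems with 3 vowels (dofuvzot → dofuvzototh, siviwos → siviwosoth, gidolket → gidolketoth) add -oth.
The other patterns: stems with 1 vowel repeat the first consonant+vowel as a prefix; stems with 2 vowels add the prefix lu-.
So lehukat → lehukatoth.

lehukatoth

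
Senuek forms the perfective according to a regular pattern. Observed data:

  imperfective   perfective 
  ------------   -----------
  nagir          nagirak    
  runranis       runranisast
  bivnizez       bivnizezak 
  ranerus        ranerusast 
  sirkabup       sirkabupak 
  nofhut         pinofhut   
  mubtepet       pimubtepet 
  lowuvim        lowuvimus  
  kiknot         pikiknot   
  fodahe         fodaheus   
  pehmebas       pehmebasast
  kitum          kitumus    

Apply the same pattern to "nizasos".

"nizasos" ends in -s. The stems ending in -s (pehmebas → pehmebasast, ranerus → ranerusast, runranis → runranisast) add -ast.
So nizasos → nizasosast.

nizasosast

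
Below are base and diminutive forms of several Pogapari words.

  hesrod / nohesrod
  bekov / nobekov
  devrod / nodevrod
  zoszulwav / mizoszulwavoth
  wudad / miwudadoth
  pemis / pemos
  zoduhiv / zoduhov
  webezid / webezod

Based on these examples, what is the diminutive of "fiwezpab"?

bekov and zoszulwav both end in -v yet inflect differently (nobekov, mizoszulwavoth), so the final letter is not what conditions the rule; the last vowel is.
"fiwezpab" has last vowel 'a'. The stems whose last vowel is 'a' (zoszulwav → mizoszulwavoth, wudad → miwudadoth) add mi- … -oth around the stem.
So fiwezpab → mifiwezpaboth.

mifiwezpaboth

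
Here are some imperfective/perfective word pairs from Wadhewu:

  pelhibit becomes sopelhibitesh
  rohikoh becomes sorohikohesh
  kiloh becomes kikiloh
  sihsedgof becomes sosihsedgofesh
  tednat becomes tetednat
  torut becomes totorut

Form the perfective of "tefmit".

tetefmit

pelhibit and tednat both end in -t yet inflect differently (sopelhibitesh, tetednat), so the final letter is not what conditions the rule; the number of vowels is.
"tefmit" has 2 vowels. The stems with 2 vowels (tednat → tetednat, torut → totorut, kiloh → kikiloh) repeat the first consonant+vowel as a prefix.
The other pattern: stems with 3 vowels add so- … -esh around the stem.
So tefmit → tetefmit.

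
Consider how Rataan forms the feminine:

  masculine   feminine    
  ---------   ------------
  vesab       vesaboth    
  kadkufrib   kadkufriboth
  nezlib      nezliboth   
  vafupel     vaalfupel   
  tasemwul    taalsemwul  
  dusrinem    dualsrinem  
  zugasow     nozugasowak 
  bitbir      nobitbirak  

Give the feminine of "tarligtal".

"tarligtal" ends in -l. The stems ending in -l (vafupel → vaalfupel, tasemwul → taalsemwul) insert -al- after the first vowel.
The other patterns: stems ending in -b add -oth; stems ending in -r or -w add no- … -ak around the stem.
So tarligtal → taalrligtal.

taalrligtal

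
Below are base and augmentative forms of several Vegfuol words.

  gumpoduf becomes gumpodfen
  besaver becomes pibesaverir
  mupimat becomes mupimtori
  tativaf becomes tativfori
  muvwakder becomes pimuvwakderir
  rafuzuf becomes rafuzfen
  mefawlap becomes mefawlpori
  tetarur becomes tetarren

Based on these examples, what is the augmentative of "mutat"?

besaver and tetarur both end in -r yet inflect differently (pibesaverir, tetarren), so the final letter is not what conditions the rule; the last vowel is.
"mutat" has last vowel 'a'. The stems whose last vowel is 'a' (mefawlap → mefawlpori, tativaf → tativfori, mupimat → mupimtori) delete the last vowel and add -ori.
So mutat → muttori.

muttori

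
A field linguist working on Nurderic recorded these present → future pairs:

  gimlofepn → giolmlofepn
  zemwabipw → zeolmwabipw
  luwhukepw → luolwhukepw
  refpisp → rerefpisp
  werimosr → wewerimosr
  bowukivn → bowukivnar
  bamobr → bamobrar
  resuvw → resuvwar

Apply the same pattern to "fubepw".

fuolbepw

gimlofepn and bowukivn both end in -n yet inflect differently (giolmlofepn, bowukivnar), so the final letter is not what conditions the rule; the second-to-last letter is.
"fubepw" has second-to-last letter 'p'. The stems whose second-to-last letter is 'p' (gimlofepn → giolmlofepn, zemwabipw → zeolmwabipw, luwhukepw → luolwhukepw) insert -ol- after the first vowel.
The other patterns: stems whose second-to-last letter is 's' repeat the first consonant+vowel as a prefix; stems whose second-to-last letter is 'b' or 'v' add -ar.
So fubepw → fuolbepw.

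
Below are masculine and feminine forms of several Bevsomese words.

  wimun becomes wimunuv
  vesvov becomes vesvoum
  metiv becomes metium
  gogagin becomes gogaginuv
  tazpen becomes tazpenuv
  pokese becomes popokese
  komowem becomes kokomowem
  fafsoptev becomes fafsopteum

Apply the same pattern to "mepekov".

tazpen and fafsoptev both have last vowel 'e' yet inflect differently (tazpenuv, fafsopteum), so the last vowel is not what conditions the rule; the final letter is.
"mepekov" ends in -v. The stems ending in -v (fafsoptev → fafsopteum, vesvov → vesvoum, metiv → metium) drop the final letter and add -um.
The other patterns: stems ending in -n add -uv; stems ending in -e or -m repeat the first consonant+vowel as a prefix.
So mepekov → mepekoum.

mepekoum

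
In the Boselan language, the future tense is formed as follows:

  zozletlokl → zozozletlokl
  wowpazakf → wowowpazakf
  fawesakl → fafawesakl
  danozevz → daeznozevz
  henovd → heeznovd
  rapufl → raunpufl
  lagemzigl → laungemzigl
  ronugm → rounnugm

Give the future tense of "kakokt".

"kakokt" has second-to-last letter 'k'. The stems whose second-to-last letter is 'k' (zozletlokl → zozozletlokl, wowpazakf → wowowpazakf, fawesakl → fafawesakl) repeat the first consonant+vowel as a prefix.
The other patterns: stems whose second-to-last letter is 'v' insert -ez- after the first vowel; stems whose second-to-last letter is 'f' or 'g' insert -un- after the first vowel.
So kakokt → kakakokt.

kakakokt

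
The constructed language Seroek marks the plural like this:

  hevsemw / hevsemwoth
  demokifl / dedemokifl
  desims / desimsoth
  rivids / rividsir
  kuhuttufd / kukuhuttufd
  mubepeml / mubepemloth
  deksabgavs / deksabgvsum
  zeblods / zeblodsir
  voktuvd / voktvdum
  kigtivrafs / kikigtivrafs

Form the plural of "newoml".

"newoml" has second-to-last letter 'm'. The stems whose second-to-last letter is 'm' (mubepeml → mubepemloth, hevsemw → hevsemwoth, desims → desimsoth) add -oth.
The other patterns: stems whose second-to-last letter is 'f' repeat the first consonant+vowel as a prefix; stems whose second-to-last letter is 'v' delete the last vowel and add -um; stems whose second-to-last letter is 'd' add -ir.
So newoml → newomloth.

newomloth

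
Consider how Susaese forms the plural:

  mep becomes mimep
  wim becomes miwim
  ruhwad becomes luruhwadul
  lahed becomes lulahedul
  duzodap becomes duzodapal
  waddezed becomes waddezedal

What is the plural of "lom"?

"lom" has 1 vowel. The stems with 1 vowel (mep → mimep, wim → miwim) add the prefix mi-.
So lom → milom.

milom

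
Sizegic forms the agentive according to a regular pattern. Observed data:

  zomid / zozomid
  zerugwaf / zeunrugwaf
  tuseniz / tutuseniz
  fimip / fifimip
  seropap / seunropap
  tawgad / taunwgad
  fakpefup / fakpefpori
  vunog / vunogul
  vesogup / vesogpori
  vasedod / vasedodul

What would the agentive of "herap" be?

zomid and vasedod both end in -d yet inflect differently (zozomid, vasedodul), so the final letter is not what conditions the rule; the last vowel is.
"herap" has last vowel 'a'. The stems whose last vowel is 'a' (tawgad → taunwgad, seropap → seunropap, zerugwaf → zeunrugwaf) insert -un- after the first vowel.
So herap → heunrap.

heunrap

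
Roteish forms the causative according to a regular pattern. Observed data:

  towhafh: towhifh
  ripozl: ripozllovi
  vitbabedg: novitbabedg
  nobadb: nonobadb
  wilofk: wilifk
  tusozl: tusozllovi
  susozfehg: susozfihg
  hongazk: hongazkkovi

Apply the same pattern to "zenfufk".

zenfifk

vitbabedg and susozfehg both end in -g yet inflect differently (novitbabedg, susozfihg), so the final letter is not what conditions the rule; the second-to-last letter is.
"zenfufk" has second-to-last letter 'f'. The stems whose second-to-last letter is 'f' (towhafh → towhifh, wilofk → wilifk) change the last vowel to 'i'.
The other patterns: stems whose second-to-last letter is 'z' double the final consonant and add -ovi; stems whose second-to-last letter is 'd' add the prefix no-.
So zenfufk → zenfifk.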